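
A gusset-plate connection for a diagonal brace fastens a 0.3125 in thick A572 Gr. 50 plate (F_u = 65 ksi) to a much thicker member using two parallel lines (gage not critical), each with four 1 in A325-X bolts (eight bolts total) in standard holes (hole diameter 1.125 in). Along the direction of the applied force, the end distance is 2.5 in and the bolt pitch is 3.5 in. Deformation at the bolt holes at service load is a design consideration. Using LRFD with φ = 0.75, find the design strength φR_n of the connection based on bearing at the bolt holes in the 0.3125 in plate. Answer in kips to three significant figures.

Per bolt r_n = 1.2 l_c t F_u ≤ 2.4 d t F_u; upper limit = 2.4 × 1 × 0.3125 × 65 = 48.75 kips.
Edge bolt: l_c = 2.5 − 1.125/2 = 1.938 in → 1.2 × 1.938 × 0.3125 × 65 = 47.23 → r_n = 47.23 kips.
Interior bolts: l_c = 3.5 − 1.125 = 2.375 in → 1.2 × 2.375 × 0.3125 × 65 = 57.89 → r_n = 48.75 kips.
R_n = 2 × 47.23 + 6 × 48.75 = 387 kips.
Design strength φR_n = 0.75 × 387 = 290 kips.

290 kips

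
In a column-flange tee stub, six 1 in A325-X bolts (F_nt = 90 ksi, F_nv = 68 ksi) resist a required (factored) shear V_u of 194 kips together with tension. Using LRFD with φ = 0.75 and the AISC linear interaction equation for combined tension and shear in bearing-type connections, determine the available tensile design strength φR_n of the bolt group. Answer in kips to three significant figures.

A_b = π·1²/4 = 0.7854 in²; f_rv = 194 / (6 × 0.7854) = 41.17 ksi.
F'_nt = 1.3 F_nt − (F_nt / φF_nv) f_rv = 1.3·90 − (90/(0.75·68))·41.17 = 44.35 ksi, capped at F_nt → F'_nt = 44.35 ksi.
R_n = F'_nt · A_b · n = 44.35 × 0.7854 × 6 = 209 kips.
Design strength φR_n = 0.75 × 209 = 157 kips.

157 kips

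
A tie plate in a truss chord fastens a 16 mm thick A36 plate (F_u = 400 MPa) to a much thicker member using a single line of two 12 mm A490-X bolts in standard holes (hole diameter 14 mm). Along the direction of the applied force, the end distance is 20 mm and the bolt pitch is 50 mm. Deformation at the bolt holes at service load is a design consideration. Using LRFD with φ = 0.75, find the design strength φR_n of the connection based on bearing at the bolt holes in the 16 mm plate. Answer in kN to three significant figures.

Per bolt r_n = 1.2 l_c t F_u ≤ 2.4 d t F_u; upper limit = 2.4 × 12 × 16 × 400 / 1000 = 184.3 kN.
Edge bolt: l_c = 20 − 14/2 = 13 mm → 1.2 × 13 × 16 × 400 / 1000 = 99.84 → r_n = 99.84 kN.
Interior bolts: l_c = 50 − 14 = 36 mm → 1.2 × 36 × 16 × 400 / 1000 = 276.5 → r_n = 184.3 kN.
R_n = 1 × 99.84 + 1 × 184.3 = 284.2 kN.
Design strength φR_n = 0.75 × 284.2 = 213 kN.

213 kN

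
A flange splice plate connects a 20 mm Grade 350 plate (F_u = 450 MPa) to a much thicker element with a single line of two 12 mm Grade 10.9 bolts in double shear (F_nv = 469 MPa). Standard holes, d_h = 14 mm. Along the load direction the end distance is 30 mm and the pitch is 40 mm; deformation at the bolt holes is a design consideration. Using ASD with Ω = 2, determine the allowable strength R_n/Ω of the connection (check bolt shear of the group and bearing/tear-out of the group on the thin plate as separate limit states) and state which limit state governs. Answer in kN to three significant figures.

Bolt shear: A_b = π·12²/4 = 113.1 mm²; R_n = 469 × 113.1 × 2 × 2 / 1000 = 212.2 kN → 212.2 / 2 = 106 kN.
Bearing (1.2 l_c t F_u ≤ 2.4 d t F_u): upper limit = 2.4·12·20·450 / 1000 = 259.2 kN.
  Edge l_c = 30 − 14/2 = 23 → r_n = 248.4 kN; interior l_c = 40 − 14 = 26 → r_n = 259.2 kN.
  R_n,bearing = 1·248.4 + 1·259.2 = 507.6 kN → 507.6 / 2 = 254 kN.
Bolt shear governs: 106 kN.

106 kN (bolt shear governs)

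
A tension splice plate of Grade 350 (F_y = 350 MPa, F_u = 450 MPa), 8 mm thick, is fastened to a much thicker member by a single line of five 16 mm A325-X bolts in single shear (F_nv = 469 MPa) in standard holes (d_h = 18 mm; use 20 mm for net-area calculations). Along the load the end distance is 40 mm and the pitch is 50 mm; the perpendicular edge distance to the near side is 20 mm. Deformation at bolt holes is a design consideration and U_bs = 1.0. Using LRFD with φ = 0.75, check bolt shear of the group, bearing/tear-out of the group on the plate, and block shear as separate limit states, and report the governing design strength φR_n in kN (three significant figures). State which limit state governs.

270 kN (block shear governs)

Bolt shear: A_b = π·16²/4 = 201.1 mm²; R_n = 469 × 201.1 × 5 × 1 / 1000 = 471.5 kN → 0.75 × 471.5 = 354 kN.
Bearing: edge l_c = 31, r_n = 133.9 kN; interior l_c = 32, r_n = 138.2 kN; R_n = 133.9 + 4·138.2 = 686.9 kN → 515 kN.
Block shear: A_gv = 1920, A_nv = 1200, A_nt = 80 mm²; R_n = min(0.6F_uA_nv, 0.6F_yA_gv) + U_bs·F_u·A_nt = 360 kN → 270 kN.
Block shear governs: 270 kN.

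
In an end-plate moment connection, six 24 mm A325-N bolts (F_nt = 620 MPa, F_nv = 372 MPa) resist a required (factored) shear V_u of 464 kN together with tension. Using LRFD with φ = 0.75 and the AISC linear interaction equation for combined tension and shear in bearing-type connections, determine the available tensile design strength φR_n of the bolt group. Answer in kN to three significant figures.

A_b = π·24²/4 = 452.4 mm²; f_rv = 464 × 1000 / (6 × 452.4) = 170.9 MPa.
F'_nt = 1.3 F_nt − (F_nt / φF_nv) f_rv = 1.3·620 − (620/(0.75·372))·170.9 = 426.1 MPa, capped at F_nt → F'_nt = 426.1 MPa.
R_n = F'_nt · A_b · n = 426.1 × 452.4 × 6 / 1000 = 1157 kN.
Design strength φR_n = 0.75 × 1157 = 867 kN.

867 kN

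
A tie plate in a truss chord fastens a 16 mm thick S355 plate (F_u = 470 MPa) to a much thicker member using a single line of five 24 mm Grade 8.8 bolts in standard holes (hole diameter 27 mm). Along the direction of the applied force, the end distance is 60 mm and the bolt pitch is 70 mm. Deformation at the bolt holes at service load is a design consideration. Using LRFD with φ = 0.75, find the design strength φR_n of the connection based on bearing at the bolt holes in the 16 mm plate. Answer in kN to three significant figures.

Per bolt r_n = 1.2 l_c t F_u ≤ 2.4 d t F_u; upper limit = 2.4 × 24 × 16 × 470 / 1000 = 433.2 kN.
Edge bolt: l_c = 60 − 27/2 = 46.5 mm → 1.2 × 46.5 × 16 × 470 / 1000 = 419.6 → r_n = 419.6 kN.
Interior bolts: l_c = 70 − 27 = 43 mm → 1.2 × 43 × 16 × 470 / 1000 = 388 → r_n = 388 kN.
R_n = 1 × 419.6 + 4 × 388 = 1972 kN.
Design strength φR_n = 0.75 × 1972 = 1480 kN.

1480 kN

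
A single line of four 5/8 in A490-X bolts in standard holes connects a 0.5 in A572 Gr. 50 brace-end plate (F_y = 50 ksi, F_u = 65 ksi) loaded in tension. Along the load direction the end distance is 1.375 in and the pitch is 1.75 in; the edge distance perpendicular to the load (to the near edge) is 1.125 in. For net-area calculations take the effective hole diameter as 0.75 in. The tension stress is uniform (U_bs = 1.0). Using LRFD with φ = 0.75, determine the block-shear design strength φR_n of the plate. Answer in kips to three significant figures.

Shear plane L_v = 1.375 + 3·1.75 = 6.625 in; A_gv = 6.625 × 0.5 = 3.312 in².
A_nv = (6.625 − 3.5·0.75) × 0.5 = 2 in².
A_nt = (1.125 − 0.5·0.75) × 0.5 = 0.375 in².
0.6 F_u A_nv = 78 kips; 0.6 F_y A_gv = 99.38 kips → shear rupture governs the shear term.
R_n = 78 + 1.0 × 65 × 0.375 = 102.4 kips.
Design strength φR_n = 0.75 × 102.4 = 76.8 kips.

76.8 kips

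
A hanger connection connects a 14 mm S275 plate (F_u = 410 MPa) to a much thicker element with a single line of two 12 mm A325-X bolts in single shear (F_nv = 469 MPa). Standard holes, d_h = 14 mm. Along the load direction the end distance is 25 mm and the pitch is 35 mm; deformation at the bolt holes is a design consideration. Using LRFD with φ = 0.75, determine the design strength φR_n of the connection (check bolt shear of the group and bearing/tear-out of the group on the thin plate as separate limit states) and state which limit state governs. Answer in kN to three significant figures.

79.6 kN (bolt shear governs)

Bolt shear: A_b = π·12²/4 = 113.1 mm²; R_n = 469 × 113.1 × 2 × 1 / 1000 = 106.1 kN → 0.75 × 106.1 = 79.6 kN.
Bearing (1.2 l_c t F_u ≤ 2.4 d t F_u): upper limit = 2.4·12·14·410 / 1000 = 165.3 kN.
  Edge l_c = 25 − 14/2 = 18 → r_n = 124 kN; interior l_c = 35 − 14 = 21 → r_n = 144.6 kN.
  R_n,bearing = 1·124 + 1·144.6 = 268.6 kN → 0.75 × 268.6 = 201 kN.
Bolt shear governs: 79.6 kN.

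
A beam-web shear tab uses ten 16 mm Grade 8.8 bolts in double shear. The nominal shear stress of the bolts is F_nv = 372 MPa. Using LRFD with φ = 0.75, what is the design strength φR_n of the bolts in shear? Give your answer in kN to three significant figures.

1120 kN

A_b = π × 16² / 4 = 201.1 mm².
R_n = F_nv · A_b · n · n_s = 372 × 201.1 × 10 × 2 / 1000 = 1496 kN.
Design strength φR_n = 0.75 × 1496 = 1120 kN.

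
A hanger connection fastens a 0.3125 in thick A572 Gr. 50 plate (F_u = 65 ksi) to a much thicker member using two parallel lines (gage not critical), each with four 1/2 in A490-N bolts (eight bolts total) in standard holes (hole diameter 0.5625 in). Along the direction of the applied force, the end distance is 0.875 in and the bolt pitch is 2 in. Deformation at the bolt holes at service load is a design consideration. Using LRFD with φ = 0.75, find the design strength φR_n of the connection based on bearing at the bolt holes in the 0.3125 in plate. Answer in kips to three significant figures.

Per bolt r_n = 1.2 l_c t F_u ≤ 2.4 d t F_u; upper limit = 2.4 × 0.5 × 0.3125 × 65 = 24.38 kips.
Edge bolt: l_c = 0.875 − 0.5625/2 = 0.5938 in → 1.2 × 0.5938 × 0.3125 × 65 = 14.47 → r_n = 14.47 kips.
Interior bolts: l_c = 2 − 0.5625 = 1.438 in → 1.2 × 1.438 × 0.3125 × 65 = 35.04 → r_n = 24.38 kips.
R_n = 2 × 14.47 + 6 × 24.38 = 175.2 kips.
Design strength φR_n = 0.75 × 175.2 = 131 kips.

131 kips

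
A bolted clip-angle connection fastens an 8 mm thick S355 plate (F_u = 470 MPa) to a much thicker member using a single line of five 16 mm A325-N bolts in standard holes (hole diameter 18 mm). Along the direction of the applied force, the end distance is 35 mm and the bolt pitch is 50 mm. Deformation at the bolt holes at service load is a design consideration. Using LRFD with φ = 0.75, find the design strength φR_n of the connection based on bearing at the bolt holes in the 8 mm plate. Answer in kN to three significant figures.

521 kN

Per bolt r_n = 1.2 l_c t F_u ≤ 2.4 d t F_u; upper limit = 2.4 × 16 × 8 × 470 / 1000 = 144.4 kN.
Edge bolt: l_c = 35 − 18/2 = 26 mm → 1.2 × 26 × 8 × 470 / 1000 = 117.3 → r_n = 117.3 kN.
Interior bolts: l_c = 50 − 18 = 32 mm → 1.2 × 32 × 8 × 470 / 1000 = 144.4 → r_n = 144.4 kN.
R_n = 1 × 117.3 + 4 × 144.4 = 694.8 kN.
Design strength φR_n = 0.75 × 694.8 = 521 kN.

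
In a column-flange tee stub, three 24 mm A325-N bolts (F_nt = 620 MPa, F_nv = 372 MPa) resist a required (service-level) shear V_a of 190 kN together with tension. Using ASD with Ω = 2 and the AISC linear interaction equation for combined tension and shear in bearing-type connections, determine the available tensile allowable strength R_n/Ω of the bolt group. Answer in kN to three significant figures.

A_b = π·24²/4 = 452.4 mm²; f_rv = 190 × 1000 / (3 × 452.4) = 140 MPa.
F'_nt = 1.3 F_nt − (Ω F_nt / F_nv) f_rv = 1.3·620 − (2·620/372)·140 = 339.3 MPa, capped at F_nt → F'_nt = 339.3 MPa.
R_n = F'_nt · A_b · n = 339.3 × 452.4 × 3 / 1000 = 460.5 kN.
Allowable strength R_n/Ω = 460.5 / 2 = 230 kN.

230 kN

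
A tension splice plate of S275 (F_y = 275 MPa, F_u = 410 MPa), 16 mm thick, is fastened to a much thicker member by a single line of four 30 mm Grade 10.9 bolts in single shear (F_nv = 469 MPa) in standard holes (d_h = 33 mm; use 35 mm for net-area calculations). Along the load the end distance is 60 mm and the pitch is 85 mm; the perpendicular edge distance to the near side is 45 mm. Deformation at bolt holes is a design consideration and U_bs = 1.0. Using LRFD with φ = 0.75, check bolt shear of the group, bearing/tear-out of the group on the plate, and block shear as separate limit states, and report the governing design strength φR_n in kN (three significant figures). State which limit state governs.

704 kN (block shear governs)

Bolt shear: A_b = π·30²/4 = 706.9 mm²; R_n = 469 × 706.9 × 4 × 1 / 1000 = 1326 kN → 0.75 × 1326 = 995 kN.
Bearing: edge l_c = 43.5, r_n = 342.4 kN; interior l_c = 52, r_n = 409.3 kN; R_n = 342.4 + 3·409.3 = 1570 kN → 1180 kN.
Block shear: A_gv = 5040, A_nv = 3080, A_nt = 440 mm²; R_n = min(0.6F_uA_nv, 0.6F_yA_gv) + U_bs·F_u·A_nt = 938.1 kN → 704 kN.
Block shear governs: 704 kN.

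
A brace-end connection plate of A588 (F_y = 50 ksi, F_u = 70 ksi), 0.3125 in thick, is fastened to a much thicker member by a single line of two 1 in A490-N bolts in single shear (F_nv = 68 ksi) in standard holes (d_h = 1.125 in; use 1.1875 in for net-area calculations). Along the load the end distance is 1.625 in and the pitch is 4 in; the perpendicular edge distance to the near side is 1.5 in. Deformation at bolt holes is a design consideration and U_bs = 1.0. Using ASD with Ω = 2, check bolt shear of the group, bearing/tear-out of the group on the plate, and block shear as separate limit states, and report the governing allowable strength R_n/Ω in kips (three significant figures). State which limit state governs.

35.1 kips (block shear governs)

Bolt shear: A_b = π·1²/4 = 0.7854 in²; R_n = 68 × 0.7854 × 2 × 1 = 106.8 kips → 106.8 / 2 = 53.4 kips.
Bearing: edge l_c = 1.062, r_n = 27.89 kips; interior l_c = 2.875, r_n = 52.5 kips; R_n = 27.89 + 1·52.5 = 80.39 kips → 40.2 kips.
Block shear: A_gv = 1.758, A_nv = 1.201, A_nt = 0.2832 in²; R_n = min(0.6F_uA_nv, 0.6F_yA_gv) + U_bs·F_u·A_nt = 70.27 kips → 35.1 kips.
Block shear governs: 35.1 kips.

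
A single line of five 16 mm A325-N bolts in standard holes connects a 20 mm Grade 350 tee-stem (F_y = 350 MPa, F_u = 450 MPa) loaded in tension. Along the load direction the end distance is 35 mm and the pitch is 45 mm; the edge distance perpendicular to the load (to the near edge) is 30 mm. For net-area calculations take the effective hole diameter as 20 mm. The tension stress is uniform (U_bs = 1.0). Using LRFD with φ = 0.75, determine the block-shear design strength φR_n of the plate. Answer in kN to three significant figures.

641 kN

Shear plane L_v = 35 + 4·45 = 215 mm; A_gv = 215 × 20 = 4300 mm².
A_nv = (215 − 4.5·20) × 20 = 2500 mm².
A_nt = (30 − 0.5·20) × 20 = 400 mm².
0.6 F_u A_nv = 675 kN; 0.6 F_y A_gv = 903 kN → shear rupture governs the shear term.
R_n = 675 + 1.0 × 450 × 400 / 1000 = 855 kN.
Design strength φR_n = 0.75 × 855 = 641 kN.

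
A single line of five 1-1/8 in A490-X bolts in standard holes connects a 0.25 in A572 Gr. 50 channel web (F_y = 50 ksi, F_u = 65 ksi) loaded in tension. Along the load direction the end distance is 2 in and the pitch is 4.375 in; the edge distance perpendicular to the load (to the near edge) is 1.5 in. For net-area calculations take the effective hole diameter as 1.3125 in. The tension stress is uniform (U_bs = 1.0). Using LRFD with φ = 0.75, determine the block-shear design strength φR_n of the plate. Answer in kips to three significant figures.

110 kips

Shear plane L_v = 2 + 4·4.375 = 19.5 in; A_gv = 19.5 × 0.25 = 4.875 in².
A_nv = (19.5 − 4.5·1.3125) × 0.25 = 3.398 in².
A_nt = (1.5 − 0.5·1.3125) × 0.25 = 0.2109 in².
0.6 F_u A_nv = 132.5 kips; 0.6 F_y A_gv = 146.2 kips → shear rupture governs the shear term.
R_n = 132.5 + 1.0 × 65 × 0.2109 = 146.2 kips.
Design strength φR_n = 0.75 × 146.2 = 110 kips.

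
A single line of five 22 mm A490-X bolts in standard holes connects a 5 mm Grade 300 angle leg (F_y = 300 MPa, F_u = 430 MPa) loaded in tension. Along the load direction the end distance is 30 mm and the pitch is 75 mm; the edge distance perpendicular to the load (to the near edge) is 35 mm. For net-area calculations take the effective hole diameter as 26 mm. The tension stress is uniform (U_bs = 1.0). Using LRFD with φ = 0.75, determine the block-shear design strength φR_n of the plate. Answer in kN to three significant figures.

Shear plane L_v = 30 + 4·75 = 330 mm; A_gv = 330 × 5 = 1650 mm².
A_nv = (330 − 4.5·26) × 5 = 1065 mm².
A_nt = (35 − 0.5·26) × 5 = 110 mm².
0.6 F_u A_nv = 274.8 kN; 0.6 F_y A_gv = 297 kN → shear rupture governs the shear term.
R_n = 274.8 + 1.0 × 430 × 110 / 1000 = 322.1 kN.
Design strength φR_n = 0.75 × 322.1 = 242 kN.

242 kN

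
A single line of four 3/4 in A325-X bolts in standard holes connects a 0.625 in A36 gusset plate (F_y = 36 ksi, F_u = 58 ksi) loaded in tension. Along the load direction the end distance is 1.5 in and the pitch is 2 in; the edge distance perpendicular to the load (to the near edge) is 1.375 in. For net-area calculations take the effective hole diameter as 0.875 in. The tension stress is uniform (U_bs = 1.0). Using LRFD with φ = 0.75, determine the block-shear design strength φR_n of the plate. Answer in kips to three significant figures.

97.9 kips

Shear plane L_v = 1.5 + 3·2 = 7.5 in; A_gv = 7.5 × 0.625 = 4.688 in².
A_nv = (7.5 − 3.5·0.875) × 0.625 = 2.773 in².
A_nt = (1.375 − 0.5·0.875) × 0.625 = 0.5859 in².
0.6 F_u A_nv = 96.52 kips; 0.6 F_y A_gv = 101.2 kips → shear rupture governs the shear term.
R_n = 96.52 + 1.0 × 58 × 0.5859 = 130.5 kips.
Design strength φR_n = 0.75 × 130.5 = 97.9 kips.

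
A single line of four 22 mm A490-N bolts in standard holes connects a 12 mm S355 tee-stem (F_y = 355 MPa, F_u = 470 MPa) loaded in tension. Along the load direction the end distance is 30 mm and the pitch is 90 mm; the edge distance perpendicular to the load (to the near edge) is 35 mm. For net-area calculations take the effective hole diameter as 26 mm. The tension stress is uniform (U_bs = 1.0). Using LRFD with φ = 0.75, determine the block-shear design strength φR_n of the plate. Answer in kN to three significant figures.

624 kN

Shear plane L_v = 30 + 3·90 = 300 mm; A_gv = 300 × 12 = 3600 mm².
A_nv = (300 − 3.5·26) × 12 = 2508 mm².
A_nt = (35 − 0.5·26) × 12 = 264 mm².
0.6 F_u A_nv = 707.3 kN; 0.6 F_y A_gv = 766.8 kN → shear rupture governs the shear term.
R_n = 707.3 + 1.0 × 470 × 264 / 1000 = 831.3 kN.
Design strength φR_n = 0.75 × 831.3 = 624 kN.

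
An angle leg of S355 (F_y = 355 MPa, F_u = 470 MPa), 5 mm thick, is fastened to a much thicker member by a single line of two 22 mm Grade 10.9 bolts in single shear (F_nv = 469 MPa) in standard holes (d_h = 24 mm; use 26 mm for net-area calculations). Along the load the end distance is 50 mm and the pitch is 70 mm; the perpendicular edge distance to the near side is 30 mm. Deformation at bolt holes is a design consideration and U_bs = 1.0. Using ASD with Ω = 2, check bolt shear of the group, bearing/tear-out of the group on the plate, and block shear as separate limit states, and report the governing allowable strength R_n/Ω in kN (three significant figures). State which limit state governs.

Bolt shear: A_b = π·22²/4 = 380.1 mm²; R_n = 469 × 380.1 × 2 × 1 / 1000 = 356.6 kN → 356.6 / 2 = 178 kN.
Bearing: edge l_c = 38, r_n = 107.2 kN; interior l_c = 46, r_n = 124.1 kN; R_n = 107.2 + 1·124.1 = 231.2 kN → 116 kN.
Block shear: A_gv = 600, A_nv = 405, A_nt = 85 mm²; R_n = min(0.6F_uA_nv, 0.6F_yA_gv) + U_bs·F_u·A_nt = 154.2 kN → 77.1 kN.
Block shear governs: 77.1 kN.

77.1 kN (block shear governs)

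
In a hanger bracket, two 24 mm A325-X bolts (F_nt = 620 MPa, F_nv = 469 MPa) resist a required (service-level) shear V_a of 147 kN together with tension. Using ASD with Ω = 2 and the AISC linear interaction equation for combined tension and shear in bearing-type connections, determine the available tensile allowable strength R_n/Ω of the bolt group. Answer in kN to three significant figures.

170 kN

A_b = π·24²/4 = 452.4 mm²; f_rv = 147 × 1000 / (2 × 452.4) = 162.5 MPa.
F'_nt = 1.3 F_nt − (Ω F_nt / F_nv) f_rv = 1.3·620 − (2·620/469)·162.5 = 376.4 MPa, capped at F_nt → F'_nt = 376.4 MPa.
R_n = F'_nt · A_b · n = 376.4 × 452.4 × 2 / 1000 = 340.6 kN.
Allowable strength R_n/Ω = 340.6 / 2 = 170 kN.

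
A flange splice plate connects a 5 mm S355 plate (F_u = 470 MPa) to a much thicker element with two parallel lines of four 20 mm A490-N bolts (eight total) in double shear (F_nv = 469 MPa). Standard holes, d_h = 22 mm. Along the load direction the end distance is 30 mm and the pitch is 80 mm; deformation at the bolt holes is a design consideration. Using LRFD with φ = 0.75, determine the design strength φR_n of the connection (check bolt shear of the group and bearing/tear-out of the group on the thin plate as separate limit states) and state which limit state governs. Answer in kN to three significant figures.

588 kN (bearing governs)

Bolt shear: A_b = π·20²/4 = 314.2 mm²; R_n = 469 × 314.2 × 8 × 2 / 1000 = 2357 kN → 0.75 × 2357 = 1770 kN.
Bearing (1.2 l_c t F_u ≤ 2.4 d t F_u): upper limit = 2.4·20·5·470 / 1000 = 112.8 kN.
  Edge l_c = 30 − 22/2 = 19 → r_n = 53.58 kN; interior l_c = 80 − 22 = 58 → r_n = 112.8 kN.
  R_n,bearing = 2·53.58 + 6·112.8 = 784 kN → 0.75 × 784 = 588 kN.
Bearing governs: 588 kN.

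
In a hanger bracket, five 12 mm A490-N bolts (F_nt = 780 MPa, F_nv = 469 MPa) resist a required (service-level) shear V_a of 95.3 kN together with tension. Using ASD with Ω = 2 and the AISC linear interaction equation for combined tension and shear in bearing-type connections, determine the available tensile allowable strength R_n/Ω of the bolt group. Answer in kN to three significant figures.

A_b = π·12²/4 = 113.1 mm²; f_rv = 95.3 × 1000 / (5 × 113.1) = 168.5 MPa.
F'_nt = 1.3 F_nt − (Ω F_nt / F_nv) f_rv = 1.3·780 − (2·780/469)·168.5 = 453.4 MPa, capped at F_nt → F'_nt = 453.4 MPa.
R_n = F'_nt · A_b · n = 453.4 × 113.1 × 5 / 1000 = 256.4 kN.
Allowable strength R_n/Ω = 256.4 / 2 = 128 kN.

128 kN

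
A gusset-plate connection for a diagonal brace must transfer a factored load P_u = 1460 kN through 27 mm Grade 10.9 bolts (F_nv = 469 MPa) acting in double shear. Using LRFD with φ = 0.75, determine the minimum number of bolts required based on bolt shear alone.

A_b = π·27²/4 = 572.6 mm².
Per-bolt design strength φR_n = 0.75 × 469 × 572.6 × 2 / 1000 = 402.8 kN.
n ≥ 1460 / 402.8 = 3.625 → use 4 bolts.

4 bolts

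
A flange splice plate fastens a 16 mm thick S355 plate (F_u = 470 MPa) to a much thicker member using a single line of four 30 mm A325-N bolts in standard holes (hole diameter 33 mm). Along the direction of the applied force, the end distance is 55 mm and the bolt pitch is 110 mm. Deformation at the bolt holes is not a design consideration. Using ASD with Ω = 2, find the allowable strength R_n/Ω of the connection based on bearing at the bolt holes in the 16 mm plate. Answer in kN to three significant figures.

1230 kN

Per bolt r_n = 1.5 l_c t F_u ≤ 3.0 d t F_u; upper limit = 3.0 × 30 × 16 × 470 / 1000 = 676.8 kN.
Edge bolt: l_c = 55 − 33/2 = 38.5 mm → 1.5 × 38.5 × 16 × 470 / 1000 = 434.3 → r_n = 434.3 kN.
Interior bolts: l_c = 110 − 33 = 77 mm → 1.5 × 77 × 16 × 470 / 1000 = 868.6 → r_n = 676.8 kN.
R_n = 1 × 434.3 + 3 × 676.8 = 2465 kN.
Allowable strength R_n/Ω = 2465 / 2 = 1230 kN.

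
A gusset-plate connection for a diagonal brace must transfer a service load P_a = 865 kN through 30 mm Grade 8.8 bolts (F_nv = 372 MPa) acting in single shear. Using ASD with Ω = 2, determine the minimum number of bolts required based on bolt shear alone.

A_b = π·30²/4 = 706.9 mm².
Per-bolt allowable strength R_n/Ω = 372 × 706.9 × 1 / 1000 / 2 = 131.5 kN.
n ≥ 865 / 131.5 = 6.579 → use 7 bolts.

7 bolts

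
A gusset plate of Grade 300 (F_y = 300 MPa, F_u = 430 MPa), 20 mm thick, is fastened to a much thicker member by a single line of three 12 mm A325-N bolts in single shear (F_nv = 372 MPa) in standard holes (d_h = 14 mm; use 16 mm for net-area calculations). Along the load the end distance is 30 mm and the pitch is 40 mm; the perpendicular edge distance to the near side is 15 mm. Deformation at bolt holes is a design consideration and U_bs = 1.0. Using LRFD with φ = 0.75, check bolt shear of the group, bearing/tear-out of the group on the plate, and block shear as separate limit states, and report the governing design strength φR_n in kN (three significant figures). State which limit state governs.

94.7 kN (bolt shear governs)

Bolt shear: A_b = π·12²/4 = 113.1 mm²; R_n = 372 × 113.1 × 3 × 1 / 1000 = 126.2 kN → 0.75 × 126.2 = 94.7 kN.
Bearing: edge l_c = 23, r_n = 237.4 kN; interior l_c = 26, r_n = 247.7 kN; R_n = 237.4 + 2·247.7 = 732.7 kN → 550 kN.
Block shear: A_gv = 2200, A_nv = 1400, A_nt = 140 mm²; R_n = min(0.6F_uA_nv, 0.6F_yA_gv) + U_bs·F_u·A_nt = 421.4 kN → 316 kN.
Bolt shear governs: 94.7 kN.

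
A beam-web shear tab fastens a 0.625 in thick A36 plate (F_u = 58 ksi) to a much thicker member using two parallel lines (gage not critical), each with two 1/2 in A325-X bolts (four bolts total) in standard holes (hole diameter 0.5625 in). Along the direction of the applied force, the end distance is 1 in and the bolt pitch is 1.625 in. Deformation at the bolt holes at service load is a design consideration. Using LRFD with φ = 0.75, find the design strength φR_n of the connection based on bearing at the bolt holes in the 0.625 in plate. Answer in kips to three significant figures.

112 kips

Per bolt r_n = 1.2 l_c t F_u ≤ 2.4 d t F_u; upper limit = 2.4 × 0.5 × 0.625 × 58 = 43.5 kips.
Edge bolt: l_c = 1 − 0.5625/2 = 0.7188 in → 1.2 × 0.7188 × 0.625 × 58 = 31.27 → r_n = 31.27 kips.
Interior bolts: l_c = 1.625 − 0.5625 = 1.062 in → 1.2 × 1.062 × 0.625 × 58 = 46.22 → r_n = 43.5 kips.
R_n = 2 × 31.27 + 2 × 43.5 = 149.5 kips.
Design strength φR_n = 0.75 × 149.5 = 112 kips.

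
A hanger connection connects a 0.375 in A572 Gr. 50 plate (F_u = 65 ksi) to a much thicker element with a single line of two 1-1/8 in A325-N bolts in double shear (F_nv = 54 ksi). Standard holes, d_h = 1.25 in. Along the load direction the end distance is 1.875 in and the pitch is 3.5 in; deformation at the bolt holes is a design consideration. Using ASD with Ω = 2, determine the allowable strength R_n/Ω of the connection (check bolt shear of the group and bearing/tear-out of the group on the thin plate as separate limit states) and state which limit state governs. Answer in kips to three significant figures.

Bolt shear: A_b = π·1.125²/4 = 0.994 in²; R_n = 54 × 0.994 × 2 × 2 = 214.7 kips → 214.7 / 2 = 107 kips.
Bearing (1.2 l_c t F_u ≤ 2.4 d t F_u): upper limit = 2.4·1.125·0.375·65 = 65.81 kips.
  Edge l_c = 1.875 − 1.25/2 = 1.25 → r_n = 36.56 kips; interior l_c = 3.5 − 1.25 = 2.25 → r_n = 65.81 kips.
  R_n,bearing = 1·36.56 + 1·65.81 = 102.4 kips → 102.4 / 2 = 51.2 kips.
Bearing governs: 51.2 kips.

51.2 kips (bearing governs)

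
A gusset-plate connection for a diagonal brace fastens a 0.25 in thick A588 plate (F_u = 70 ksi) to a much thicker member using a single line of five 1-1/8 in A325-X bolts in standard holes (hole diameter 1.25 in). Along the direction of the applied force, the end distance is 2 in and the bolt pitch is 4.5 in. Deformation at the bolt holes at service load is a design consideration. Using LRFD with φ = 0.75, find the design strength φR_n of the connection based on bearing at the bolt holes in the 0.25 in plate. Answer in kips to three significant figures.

163 kips

Per bolt r_n = 1.2 l_c t F_u ≤ 2.4 d t F_u; upper limit = 2.4 × 1.125 × 0.25 × 70 = 47.25 kips.
Edge bolt: l_c = 2 − 1.25/2 = 1.375 in → 1.2 × 1.375 × 0.25 × 70 = 28.88 → r_n = 28.88 kips.
Interior bolts: l_c = 4.5 − 1.25 = 3.25 in → 1.2 × 3.25 × 0.25 × 70 = 68.25 → r_n = 47.25 kips.
R_n = 1 × 28.88 + 4 × 47.25 = 217.9 kips.
Design strength φR_n = 0.75 × 217.9 = 163 kips.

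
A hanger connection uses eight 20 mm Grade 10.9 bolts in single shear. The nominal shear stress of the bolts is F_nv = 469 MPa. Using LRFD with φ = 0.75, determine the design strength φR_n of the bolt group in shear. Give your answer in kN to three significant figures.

884 kN

A_b = π × 20² / 4 = 314.2 mm².
R_n = F_nv · A_b · n · n_s = 469 × 314.2 × 8 × 1 / 1000 = 1179 kN.
Design strength φR_n = 0.75 × 1179 = 884 kN.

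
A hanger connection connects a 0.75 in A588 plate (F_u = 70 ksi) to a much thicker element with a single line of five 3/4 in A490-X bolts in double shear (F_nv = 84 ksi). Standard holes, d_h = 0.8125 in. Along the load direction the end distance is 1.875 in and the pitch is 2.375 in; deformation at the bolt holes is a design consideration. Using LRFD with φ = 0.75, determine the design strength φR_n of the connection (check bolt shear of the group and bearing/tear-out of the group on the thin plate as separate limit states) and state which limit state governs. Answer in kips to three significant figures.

278 kips (bolt shear governs)

Bolt shear: A_b = π·0.75²/4 = 0.4418 in²; R_n = 84 × 0.4418 × 5 × 2 = 371.1 kips → 0.75 × 371.1 = 278 kips.
Bearing (1.2 l_c t F_u ≤ 2.4 d t F_u): upper limit = 2.4·0.75·0.75·70 = 94.5 kips.
  Edge l_c = 1.875 − 0.8125/2 = 1.469 → r_n = 92.53 kips; interior l_c = 2.375 − 0.8125 = 1.562 → r_n = 94.5 kips.
  R_n,bearing = 1·92.53 + 4·94.5 = 470.5 kips → 0.75 × 470.5 = 353 kips.
Bolt shear governs: 278 kips.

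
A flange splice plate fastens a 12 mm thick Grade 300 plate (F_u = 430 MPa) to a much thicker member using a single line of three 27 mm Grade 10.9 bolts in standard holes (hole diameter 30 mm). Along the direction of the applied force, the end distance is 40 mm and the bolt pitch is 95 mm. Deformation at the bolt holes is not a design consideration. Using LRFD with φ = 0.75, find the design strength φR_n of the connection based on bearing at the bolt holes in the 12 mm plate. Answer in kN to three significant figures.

Per bolt r_n = 1.5 l_c t F_u ≤ 3.0 d t F_u; upper limit = 3.0 × 27 × 12 × 430 / 1000 = 418 kN.
Edge bolt: l_c = 40 − 30/2 = 25 mm → 1.5 × 25 × 12 × 430 / 1000 = 193.5 → r_n = 193.5 kN.
Interior bolts: l_c = 95 − 30 = 65 mm → 1.5 × 65 × 12 × 430 / 1000 = 503.1 → r_n = 418 kN.
R_n = 1 × 193.5 + 2 × 418 = 1029 kN.
Design strength φR_n = 0.75 × 1029 = 772 kN.

772 kN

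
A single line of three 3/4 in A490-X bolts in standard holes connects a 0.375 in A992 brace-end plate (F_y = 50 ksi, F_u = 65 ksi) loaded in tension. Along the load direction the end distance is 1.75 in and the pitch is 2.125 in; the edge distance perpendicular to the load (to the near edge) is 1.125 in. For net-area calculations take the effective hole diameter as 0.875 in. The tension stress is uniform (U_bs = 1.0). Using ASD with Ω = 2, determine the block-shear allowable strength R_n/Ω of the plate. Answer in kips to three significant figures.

36.3 kips

Shear plane L_v = 1.75 + 2·2.125 = 6 in; A_gv = 6 × 0.375 = 2.25 in².
A_nv = (6 − 2.5·0.875) × 0.375 = 1.43 in².
A_nt = (1.125 − 0.5·0.875) × 0.375 = 0.2578 in².
0.6 F_u A_nv = 55.76 kips; 0.6 F_y A_gv = 67.5 kips → shear rupture governs the shear term.
R_n = 55.76 + 1.0 × 65 × 0.2578 = 72.52 kips.
Allowable strength R_n/Ω = 72.52 / 2 = 36.3 kips.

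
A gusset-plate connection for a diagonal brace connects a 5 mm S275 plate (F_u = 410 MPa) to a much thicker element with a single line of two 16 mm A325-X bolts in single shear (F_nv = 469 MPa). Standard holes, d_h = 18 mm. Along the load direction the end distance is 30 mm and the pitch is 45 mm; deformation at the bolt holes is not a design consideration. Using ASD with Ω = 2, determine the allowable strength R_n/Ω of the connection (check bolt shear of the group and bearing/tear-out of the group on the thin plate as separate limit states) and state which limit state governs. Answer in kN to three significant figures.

73.8 kN (bearing governs)

Bolt shear: A_b = π·16²/4 = 201.1 mm²; R_n = 469 × 201.1 × 2 × 1 / 1000 = 188.6 kN → 188.6 / 2 = 94.3 kN.
Bearing (1.5 l_c t F_u ≤ 3.0 d t F_u): upper limit = 3.0·16·5·410 / 1000 = 98.4 kN.
  Edge l_c = 30 − 18/2 = 21 → r_n = 64.58 kN; interior l_c = 45 − 18 = 27 → r_n = 83.03 kN.
  R_n,bearing = 1·64.58 + 1·83.03 = 147.6 kN → 147.6 / 2 = 73.8 kN.
Bearing governs: 73.8 kN.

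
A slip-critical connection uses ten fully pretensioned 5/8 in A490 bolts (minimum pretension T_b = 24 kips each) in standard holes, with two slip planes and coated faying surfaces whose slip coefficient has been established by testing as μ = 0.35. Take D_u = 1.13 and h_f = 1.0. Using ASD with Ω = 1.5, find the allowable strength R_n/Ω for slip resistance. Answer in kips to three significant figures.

R_n = μ · D_u · h_f · T_b · n_s · n_b = 0.35 × 1.13 × 1.0 × 24 × 2 × 10 = 189.8 kips.
Allowable strength R_n/Ω = 189.8 / 1.5 = 127 kips.

127 kips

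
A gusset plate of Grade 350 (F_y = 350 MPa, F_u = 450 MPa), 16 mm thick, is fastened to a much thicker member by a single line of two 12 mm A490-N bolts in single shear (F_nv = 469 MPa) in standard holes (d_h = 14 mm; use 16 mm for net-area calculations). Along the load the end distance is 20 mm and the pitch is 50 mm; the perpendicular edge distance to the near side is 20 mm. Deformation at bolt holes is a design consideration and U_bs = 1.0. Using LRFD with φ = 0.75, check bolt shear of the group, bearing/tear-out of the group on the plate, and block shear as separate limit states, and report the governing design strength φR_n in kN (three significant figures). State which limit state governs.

79.6 kN (bolt shear governs)

Bolt shear: A_b = π·12²/4 = 113.1 mm²; R_n = 469 × 113.1 × 2 × 1 / 1000 = 106.1 kN → 0.75 × 106.1 = 79.6 kN.
Bearing: edge l_c = 13, r_n = 112.3 kN; interior l_c = 36, r_n = 207.4 kN; R_n = 112.3 + 1·207.4 = 319.7 kN → 240 kN.
Block shear: A_gv = 1120, A_nv = 736, A_nt = 192 mm²; R_n = min(0.6F_uA_nv, 0.6F_yA_gv) + U_bs·F_u·A_nt = 285.1 kN → 214 kN.
Bolt shear governs: 79.6 kN.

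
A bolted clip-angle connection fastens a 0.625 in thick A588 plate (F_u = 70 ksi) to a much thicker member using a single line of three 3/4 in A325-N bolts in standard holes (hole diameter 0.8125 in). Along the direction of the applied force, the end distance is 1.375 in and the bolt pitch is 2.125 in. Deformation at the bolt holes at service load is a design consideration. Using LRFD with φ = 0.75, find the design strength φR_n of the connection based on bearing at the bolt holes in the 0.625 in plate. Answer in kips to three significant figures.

Per bolt r_n = 1.2 l_c t F_u ≤ 2.4 d t F_u; upper limit = 2.4 × 0.75 × 0.625 × 70 = 78.75 kips.
Edge bolt: l_c = 1.375 − 0.8125/2 = 0.9688 in → 1.2 × 0.9688 × 0.625 × 70 = 50.86 → r_n = 50.86 kips.
Interior bolts: l_c = 2.125 − 0.8125 = 1.312 in → 1.2 × 1.312 × 0.625 × 70 = 68.91 → r_n = 68.91 kips.
R_n = 1 × 50.86 + 2 × 68.91 = 188.7 kips.
Design strength φR_n = 0.75 × 188.7 = 142 kips.

142 kips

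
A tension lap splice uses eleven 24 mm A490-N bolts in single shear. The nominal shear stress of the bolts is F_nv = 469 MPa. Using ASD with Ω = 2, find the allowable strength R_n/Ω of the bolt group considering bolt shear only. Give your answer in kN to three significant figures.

A_b = π × 24² / 4 = 452.4 mm².
R_n = F_nv · A_b · n · n_s = 469 × 452.4 × 11 × 1 / 1000 = 2334 kN.
Allowable strength R_n/Ω = 2334 / 2 = 1170 kN.

1170 kN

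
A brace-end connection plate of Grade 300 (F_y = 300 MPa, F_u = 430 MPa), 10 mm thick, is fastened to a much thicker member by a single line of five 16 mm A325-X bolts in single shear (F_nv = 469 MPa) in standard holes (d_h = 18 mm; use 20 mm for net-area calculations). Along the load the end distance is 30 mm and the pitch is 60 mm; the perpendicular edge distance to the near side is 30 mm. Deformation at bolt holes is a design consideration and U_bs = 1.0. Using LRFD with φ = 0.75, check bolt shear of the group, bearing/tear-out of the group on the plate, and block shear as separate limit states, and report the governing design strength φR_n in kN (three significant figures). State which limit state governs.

354 kN (bolt shear governs)

Bolt shear: A_b = π·16²/4 = 201.1 mm²; R_n = 469 × 201.1 × 5 × 1 / 1000 = 471.5 kN → 0.75 × 471.5 = 354 kN.
Bearing: edge l_c = 21, r_n = 108.4 kN; interior l_c = 42, r_n = 165.1 kN; R_n = 108.4 + 4·165.1 = 768.8 kN → 577 kN.
Block shear: A_gv = 2700, A_nv = 1800, A_nt = 200 mm²; R_n = min(0.6F_uA_nv, 0.6F_yA_gv) + U_bs·F_u·A_nt = 550.4 kN → 413 kN.
Bolt shear governs: 354 kN.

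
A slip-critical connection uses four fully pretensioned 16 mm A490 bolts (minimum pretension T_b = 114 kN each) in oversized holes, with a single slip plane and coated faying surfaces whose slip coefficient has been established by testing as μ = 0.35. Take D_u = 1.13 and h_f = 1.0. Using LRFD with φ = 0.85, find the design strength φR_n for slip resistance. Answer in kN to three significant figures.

153 kN

R_n = μ · D_u · h_f · T_b · n_s · n_b = 0.35 × 1.13 × 1.0 × 114 × 1 × 4 = 180.3 kN.
Design strength φR_n = 0.85 × 180.3 = 153 kN.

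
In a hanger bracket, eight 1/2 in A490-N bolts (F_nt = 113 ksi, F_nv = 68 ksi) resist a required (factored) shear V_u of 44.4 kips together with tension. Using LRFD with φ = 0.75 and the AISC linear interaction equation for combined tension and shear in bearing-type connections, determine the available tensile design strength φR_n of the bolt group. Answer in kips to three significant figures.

99.3 kips

A_b = π·0.5²/4 = 0.1963 in²; f_rv = 44.4 / (8 × 0.1963) = 28.27 ksi.
F'_nt = 1.3 F_nt − (F_nt / φF_nv) f_rv = 1.3·113 − (113/(0.75·68))·28.27 = 84.27 ksi, capped at F_nt → F'_nt = 84.27 ksi.
R_n = F'_nt · A_b · n = 84.27 × 0.1963 × 8 = 132.4 kips.
Design strength φR_n = 0.75 × 132.4 = 99.3 kips.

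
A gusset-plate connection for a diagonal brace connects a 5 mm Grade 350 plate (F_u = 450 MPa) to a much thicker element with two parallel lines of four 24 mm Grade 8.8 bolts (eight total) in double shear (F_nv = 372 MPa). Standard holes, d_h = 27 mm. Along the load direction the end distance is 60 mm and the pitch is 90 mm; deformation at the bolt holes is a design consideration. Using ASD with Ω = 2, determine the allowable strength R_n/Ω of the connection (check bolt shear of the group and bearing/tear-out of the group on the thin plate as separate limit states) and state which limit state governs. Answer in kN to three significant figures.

514 kN (bearing governs)

Bolt shear: A_b = π·24²/4 = 452.4 mm²; R_n = 372 × 452.4 × 8 × 2 / 1000 = 2693 kN → 2693 / 2 = 1350 kN.
Bearing (1.2 l_c t F_u ≤ 2.4 d t F_u): upper limit = 2.4·24·5·450 / 1000 = 129.6 kN.
  Edge l_c = 60 − 27/2 = 46.5 → r_n = 125.5 kN; interior l_c = 90 − 27 = 63 → r_n = 129.6 kN.
  R_n,bearing = 2·125.5 + 6·129.6 = 1029 kN → 1029 / 2 = 514 kN.
Bearing governs: 514 kN.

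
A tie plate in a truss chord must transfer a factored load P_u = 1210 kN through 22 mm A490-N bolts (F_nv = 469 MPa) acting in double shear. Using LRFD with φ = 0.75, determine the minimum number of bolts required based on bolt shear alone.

A_b = π·22²/4 = 380.1 mm².
Per-bolt design strength φR_n = 0.75 × 469 × 380.1 × 2 / 1000 = 267.4 kN.
n ≥ 1210 / 267.4 = 4.525 → use 5 bolts.

5 bolts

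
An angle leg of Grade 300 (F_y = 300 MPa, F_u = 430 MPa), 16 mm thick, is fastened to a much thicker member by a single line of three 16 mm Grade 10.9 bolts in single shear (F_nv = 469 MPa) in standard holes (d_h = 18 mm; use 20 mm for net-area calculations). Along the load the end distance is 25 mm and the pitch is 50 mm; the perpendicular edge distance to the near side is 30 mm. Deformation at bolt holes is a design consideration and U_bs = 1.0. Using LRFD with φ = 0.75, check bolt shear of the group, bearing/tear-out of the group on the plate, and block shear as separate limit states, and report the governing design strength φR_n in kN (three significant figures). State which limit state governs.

Bolt shear: A_b = π·16²/4 = 201.1 mm²; R_n = 469 × 201.1 × 3 × 1 / 1000 = 282.9 kN → 0.75 × 282.9 = 212 kN.
Bearing: edge l_c = 16, r_n = 132.1 kN; interior l_c = 32, r_n = 264.2 kN; R_n = 132.1 + 2·264.2 = 660.5 kN → 495 kN.
Block shear: A_gv = 2000, A_nv = 1200, A_nt = 320 mm²; R_n = min(0.6F_uA_nv, 0.6F_yA_gv) + U_bs·F_u·A_nt = 447.2 kN → 335 kN.
Bolt shear governs: 212 kN.

212 kN (bolt shear governs)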